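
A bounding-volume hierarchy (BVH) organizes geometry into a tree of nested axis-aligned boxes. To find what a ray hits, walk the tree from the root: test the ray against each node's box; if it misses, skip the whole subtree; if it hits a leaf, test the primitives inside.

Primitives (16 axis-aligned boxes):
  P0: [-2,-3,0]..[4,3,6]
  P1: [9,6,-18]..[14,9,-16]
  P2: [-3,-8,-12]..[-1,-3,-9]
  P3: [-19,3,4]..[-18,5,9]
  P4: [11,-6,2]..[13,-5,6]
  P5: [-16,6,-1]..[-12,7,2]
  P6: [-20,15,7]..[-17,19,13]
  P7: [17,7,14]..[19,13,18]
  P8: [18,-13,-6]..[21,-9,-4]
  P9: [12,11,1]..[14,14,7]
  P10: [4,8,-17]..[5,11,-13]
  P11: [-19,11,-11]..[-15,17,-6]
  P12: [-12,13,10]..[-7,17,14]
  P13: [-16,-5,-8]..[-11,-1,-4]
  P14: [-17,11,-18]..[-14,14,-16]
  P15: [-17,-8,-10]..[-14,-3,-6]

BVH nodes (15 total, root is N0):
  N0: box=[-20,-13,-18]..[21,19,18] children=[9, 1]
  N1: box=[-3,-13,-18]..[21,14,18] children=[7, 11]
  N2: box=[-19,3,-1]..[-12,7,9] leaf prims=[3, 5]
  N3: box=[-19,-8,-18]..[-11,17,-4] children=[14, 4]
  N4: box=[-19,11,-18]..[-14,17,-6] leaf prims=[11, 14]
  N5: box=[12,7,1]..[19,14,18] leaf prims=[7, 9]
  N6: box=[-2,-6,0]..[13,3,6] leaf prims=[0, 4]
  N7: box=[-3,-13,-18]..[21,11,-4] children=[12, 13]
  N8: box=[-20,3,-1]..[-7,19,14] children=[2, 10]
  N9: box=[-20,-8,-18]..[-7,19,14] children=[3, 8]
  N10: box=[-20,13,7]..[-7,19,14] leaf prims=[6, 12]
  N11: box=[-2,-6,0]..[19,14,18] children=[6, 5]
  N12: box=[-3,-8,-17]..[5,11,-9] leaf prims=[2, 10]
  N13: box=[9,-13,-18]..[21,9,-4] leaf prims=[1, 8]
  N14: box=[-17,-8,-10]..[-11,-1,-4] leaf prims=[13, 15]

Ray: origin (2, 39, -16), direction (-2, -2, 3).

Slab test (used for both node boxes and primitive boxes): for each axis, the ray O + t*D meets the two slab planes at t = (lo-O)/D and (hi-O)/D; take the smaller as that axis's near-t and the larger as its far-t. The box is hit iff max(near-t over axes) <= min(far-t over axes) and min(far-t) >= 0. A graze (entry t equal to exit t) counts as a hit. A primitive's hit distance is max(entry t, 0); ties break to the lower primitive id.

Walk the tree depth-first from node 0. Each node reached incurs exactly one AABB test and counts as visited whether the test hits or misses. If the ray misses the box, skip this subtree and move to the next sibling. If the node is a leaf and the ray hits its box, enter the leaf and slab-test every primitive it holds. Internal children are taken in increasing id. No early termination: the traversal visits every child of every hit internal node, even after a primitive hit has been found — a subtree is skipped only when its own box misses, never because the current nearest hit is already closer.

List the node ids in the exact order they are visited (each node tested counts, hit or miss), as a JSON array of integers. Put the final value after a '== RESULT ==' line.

Traverse from the root:
N0 x:[-19/2,11] y:[10,26] z:[-2/3,34/3] -> hit [10,11], descend [1, 9]
  N1 x:[-19/2,5/2] y:[25/2,26] z:[-2/3,34/3] -> miss, prune
  N9 x:[9/2,11] y:[10,47/2] z:[-2/3,10] -> hit [10,10], descend [3, 8]
    N3 x:[13/2,21/2] y:[11,47/2] z:[-2/3,4] -> miss, prune
    N8 x:[9/2,11] y:[10,18] z:[5,10] -> hit [10,10], descend [2, 10]
      N2 x:[7,21/2] y:[16,18] z:[5,25/3] -> miss, prune
      N10 x:[9/2,11] y:[10,13] z:[23/3,10] -> hit [10,10] leaf, test {P6(miss), P12(miss)}

order=[0, 1, 9, 3, 8, 2, 10]  |boxes|=7  |leaves|=1  hit=miss

== RESULT ==
[0, 1, 9, 3, 8, 2, 10]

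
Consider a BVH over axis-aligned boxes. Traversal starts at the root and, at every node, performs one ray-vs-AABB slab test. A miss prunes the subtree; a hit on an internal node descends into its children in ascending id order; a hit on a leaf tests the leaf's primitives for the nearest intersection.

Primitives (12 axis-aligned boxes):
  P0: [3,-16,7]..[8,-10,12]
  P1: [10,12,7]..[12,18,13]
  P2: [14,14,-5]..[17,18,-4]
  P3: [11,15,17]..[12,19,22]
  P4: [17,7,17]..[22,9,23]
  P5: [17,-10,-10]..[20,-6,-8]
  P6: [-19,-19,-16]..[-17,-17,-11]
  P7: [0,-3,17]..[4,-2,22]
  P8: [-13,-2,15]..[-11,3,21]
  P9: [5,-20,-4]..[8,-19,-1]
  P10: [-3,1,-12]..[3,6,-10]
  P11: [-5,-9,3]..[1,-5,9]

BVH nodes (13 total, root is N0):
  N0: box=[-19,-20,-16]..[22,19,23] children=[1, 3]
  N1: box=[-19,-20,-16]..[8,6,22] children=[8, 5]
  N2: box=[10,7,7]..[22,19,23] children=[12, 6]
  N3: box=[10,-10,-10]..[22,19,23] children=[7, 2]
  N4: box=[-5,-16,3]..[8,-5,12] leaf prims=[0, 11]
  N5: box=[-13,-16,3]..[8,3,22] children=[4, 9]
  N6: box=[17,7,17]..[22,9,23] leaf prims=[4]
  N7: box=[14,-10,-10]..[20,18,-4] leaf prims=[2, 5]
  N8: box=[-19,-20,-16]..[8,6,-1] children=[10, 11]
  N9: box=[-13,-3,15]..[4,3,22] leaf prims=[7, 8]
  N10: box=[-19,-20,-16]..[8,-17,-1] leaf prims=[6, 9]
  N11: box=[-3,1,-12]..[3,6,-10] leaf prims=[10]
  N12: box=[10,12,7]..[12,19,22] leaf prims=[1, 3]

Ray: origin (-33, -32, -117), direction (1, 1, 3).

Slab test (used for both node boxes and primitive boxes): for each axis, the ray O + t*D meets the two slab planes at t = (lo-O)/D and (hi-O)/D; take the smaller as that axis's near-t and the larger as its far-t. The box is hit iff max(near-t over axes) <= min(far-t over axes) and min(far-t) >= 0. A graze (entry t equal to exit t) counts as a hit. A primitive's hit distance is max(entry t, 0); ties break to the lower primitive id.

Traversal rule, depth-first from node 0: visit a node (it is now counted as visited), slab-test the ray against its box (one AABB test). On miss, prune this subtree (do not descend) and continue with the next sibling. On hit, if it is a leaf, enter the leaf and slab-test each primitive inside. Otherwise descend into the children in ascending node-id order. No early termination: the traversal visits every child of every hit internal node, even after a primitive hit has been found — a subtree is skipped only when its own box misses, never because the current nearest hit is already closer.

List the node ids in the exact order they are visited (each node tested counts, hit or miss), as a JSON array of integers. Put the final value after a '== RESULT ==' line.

Walk:
N0 x:[14,55] y:[12,51] z:[101/3,140/3] -> hit [101/3,140/3], descend [1, 3]
  N1 x:[14,41] y:[12,38] z:[101/3,139/3] -> hit [101/3,38], descend [5, 8]
    N5 x:[20,41] y:[16,35] z:[40,139/3] -> miss, prune
    N8 x:[14,41] y:[12,38] z:[101/3,116/3] -> hit [101/3,38], descend [10, 11]
      N10 x:[14,41] y:[12,15] z:[101/3,116/3] -> miss, prune
      N11 x:[30,36] y:[33,38] z:[35,107/3] -> hit [35,107/3] leaf, test {P10@t=35}
  N3 x:[43,55] y:[22,51] z:[107/3,140/3] -> hit [43,140/3], descend [2, 7]
    N2 x:[43,55] y:[39,51] z:[124/3,140/3] -> hit [43,140/3], descend [6, 12]
      N6 x:[50,55] y:[39,41] z:[134/3,140/3] -> miss, prune
      N12 x:[43,45] y:[44,51] z:[124/3,139/3] -> hit [44,45] leaf, test {P1(miss), P3(miss)}
    N7 x:[47,53] y:[22,50] z:[107/3,113/3] -> miss, prune

order=[0, 1, 5, 8, 10, 11, 3, 2, 6, 12, 7]  |boxes|=11  |leaves|=2  hit=P10

== RESULT ==
[0, 1, 5, 8, 10, 11, 3, 2, 6, 12, 7]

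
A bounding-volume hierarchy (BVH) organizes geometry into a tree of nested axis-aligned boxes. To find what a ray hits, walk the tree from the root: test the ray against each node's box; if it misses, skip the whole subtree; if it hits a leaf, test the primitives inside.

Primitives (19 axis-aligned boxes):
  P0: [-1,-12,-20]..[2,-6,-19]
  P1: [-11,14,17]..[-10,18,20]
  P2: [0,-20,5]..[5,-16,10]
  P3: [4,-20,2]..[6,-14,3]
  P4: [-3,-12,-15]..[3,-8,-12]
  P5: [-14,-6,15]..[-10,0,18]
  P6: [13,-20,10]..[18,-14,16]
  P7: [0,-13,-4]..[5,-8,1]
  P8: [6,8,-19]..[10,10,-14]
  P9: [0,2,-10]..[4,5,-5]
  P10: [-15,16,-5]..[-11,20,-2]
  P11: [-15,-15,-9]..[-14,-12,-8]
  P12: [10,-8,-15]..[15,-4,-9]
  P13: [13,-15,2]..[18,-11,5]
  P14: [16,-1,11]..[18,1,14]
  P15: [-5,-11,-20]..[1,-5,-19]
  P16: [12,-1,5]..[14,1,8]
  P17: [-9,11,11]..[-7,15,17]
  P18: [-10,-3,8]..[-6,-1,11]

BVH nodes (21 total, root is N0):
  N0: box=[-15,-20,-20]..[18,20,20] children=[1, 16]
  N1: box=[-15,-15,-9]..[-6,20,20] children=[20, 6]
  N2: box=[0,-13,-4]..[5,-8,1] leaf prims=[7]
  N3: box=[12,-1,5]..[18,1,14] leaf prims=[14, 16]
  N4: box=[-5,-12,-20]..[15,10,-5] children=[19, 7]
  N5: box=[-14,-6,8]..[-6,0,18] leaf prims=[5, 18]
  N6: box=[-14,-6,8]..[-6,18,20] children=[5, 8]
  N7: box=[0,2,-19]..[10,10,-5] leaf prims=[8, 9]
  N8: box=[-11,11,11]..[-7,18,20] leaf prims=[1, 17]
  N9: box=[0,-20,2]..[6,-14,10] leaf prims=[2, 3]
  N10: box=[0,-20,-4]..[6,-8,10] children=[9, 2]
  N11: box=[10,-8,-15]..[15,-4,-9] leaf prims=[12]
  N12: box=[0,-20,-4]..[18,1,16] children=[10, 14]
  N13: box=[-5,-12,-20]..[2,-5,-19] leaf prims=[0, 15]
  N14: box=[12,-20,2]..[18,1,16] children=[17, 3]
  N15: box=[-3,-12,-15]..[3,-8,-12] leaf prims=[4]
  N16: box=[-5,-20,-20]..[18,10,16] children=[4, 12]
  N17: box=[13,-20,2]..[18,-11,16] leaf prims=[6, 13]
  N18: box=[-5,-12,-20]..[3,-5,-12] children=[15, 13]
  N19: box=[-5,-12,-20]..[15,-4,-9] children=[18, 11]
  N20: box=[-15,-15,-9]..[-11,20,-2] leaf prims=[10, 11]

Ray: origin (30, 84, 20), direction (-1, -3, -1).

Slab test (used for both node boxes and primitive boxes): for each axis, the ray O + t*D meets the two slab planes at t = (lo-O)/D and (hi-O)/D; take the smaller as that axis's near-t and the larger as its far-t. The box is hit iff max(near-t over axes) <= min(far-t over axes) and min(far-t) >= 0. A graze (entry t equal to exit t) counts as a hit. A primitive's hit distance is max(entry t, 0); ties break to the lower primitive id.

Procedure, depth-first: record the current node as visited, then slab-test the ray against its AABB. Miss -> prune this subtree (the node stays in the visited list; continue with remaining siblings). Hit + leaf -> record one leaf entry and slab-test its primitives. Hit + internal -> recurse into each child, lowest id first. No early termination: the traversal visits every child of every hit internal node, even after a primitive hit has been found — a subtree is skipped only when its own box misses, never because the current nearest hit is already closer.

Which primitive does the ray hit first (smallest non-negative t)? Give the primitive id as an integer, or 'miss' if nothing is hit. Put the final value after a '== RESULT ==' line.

Trace the traversal:
N0 x:[12,45] y:[64/3,104/3] z:[0,40] -> hit [64/3,104/3], descend [1, 16]
  N1 x:[36,45] y:[64/3,33] z:[0,29] -> miss, prune
  N16 x:[12,35] y:[74/3,104/3] z:[4,40] -> hit [74/3,104/3], descend [4, 12]
    N4 x:[15,35] y:[74/3,32] z:[25,40] -> hit [25,32], descend [7, 19]
      N7 x:[20,30] y:[74/3,82/3] z:[25,39] -> hit [25,82/3] leaf, test {P8(miss), P9@t=79/3}
      N19 x:[15,35] y:[88/3,32] z:[29,40] -> hit [88/3,32], descend [11, 18]
        N11 x:[15,20] y:[88/3,92/3] z:[29,35] -> miss, prune
        N18 x:[27,35] y:[89/3,32] z:[32,40] -> hit [32,32], descend [13, 15]
          N13 x:[28,35] y:[89/3,32] z:[39,40] -> miss, prune
          N15 x:[27,33] y:[92/3,32] z:[32,35] -> hit [32,32] leaf, test {P4@t=32}
    N12 x:[12,30] y:[83/3,104/3] z:[4,24] -> miss, prune

Summary -> nodes [0, 1, 16, 4, 7, 19, 11, 18, 13, 15, 12]; box-tests=11; leaf-entries=2; first=P9

== RESULT ==
9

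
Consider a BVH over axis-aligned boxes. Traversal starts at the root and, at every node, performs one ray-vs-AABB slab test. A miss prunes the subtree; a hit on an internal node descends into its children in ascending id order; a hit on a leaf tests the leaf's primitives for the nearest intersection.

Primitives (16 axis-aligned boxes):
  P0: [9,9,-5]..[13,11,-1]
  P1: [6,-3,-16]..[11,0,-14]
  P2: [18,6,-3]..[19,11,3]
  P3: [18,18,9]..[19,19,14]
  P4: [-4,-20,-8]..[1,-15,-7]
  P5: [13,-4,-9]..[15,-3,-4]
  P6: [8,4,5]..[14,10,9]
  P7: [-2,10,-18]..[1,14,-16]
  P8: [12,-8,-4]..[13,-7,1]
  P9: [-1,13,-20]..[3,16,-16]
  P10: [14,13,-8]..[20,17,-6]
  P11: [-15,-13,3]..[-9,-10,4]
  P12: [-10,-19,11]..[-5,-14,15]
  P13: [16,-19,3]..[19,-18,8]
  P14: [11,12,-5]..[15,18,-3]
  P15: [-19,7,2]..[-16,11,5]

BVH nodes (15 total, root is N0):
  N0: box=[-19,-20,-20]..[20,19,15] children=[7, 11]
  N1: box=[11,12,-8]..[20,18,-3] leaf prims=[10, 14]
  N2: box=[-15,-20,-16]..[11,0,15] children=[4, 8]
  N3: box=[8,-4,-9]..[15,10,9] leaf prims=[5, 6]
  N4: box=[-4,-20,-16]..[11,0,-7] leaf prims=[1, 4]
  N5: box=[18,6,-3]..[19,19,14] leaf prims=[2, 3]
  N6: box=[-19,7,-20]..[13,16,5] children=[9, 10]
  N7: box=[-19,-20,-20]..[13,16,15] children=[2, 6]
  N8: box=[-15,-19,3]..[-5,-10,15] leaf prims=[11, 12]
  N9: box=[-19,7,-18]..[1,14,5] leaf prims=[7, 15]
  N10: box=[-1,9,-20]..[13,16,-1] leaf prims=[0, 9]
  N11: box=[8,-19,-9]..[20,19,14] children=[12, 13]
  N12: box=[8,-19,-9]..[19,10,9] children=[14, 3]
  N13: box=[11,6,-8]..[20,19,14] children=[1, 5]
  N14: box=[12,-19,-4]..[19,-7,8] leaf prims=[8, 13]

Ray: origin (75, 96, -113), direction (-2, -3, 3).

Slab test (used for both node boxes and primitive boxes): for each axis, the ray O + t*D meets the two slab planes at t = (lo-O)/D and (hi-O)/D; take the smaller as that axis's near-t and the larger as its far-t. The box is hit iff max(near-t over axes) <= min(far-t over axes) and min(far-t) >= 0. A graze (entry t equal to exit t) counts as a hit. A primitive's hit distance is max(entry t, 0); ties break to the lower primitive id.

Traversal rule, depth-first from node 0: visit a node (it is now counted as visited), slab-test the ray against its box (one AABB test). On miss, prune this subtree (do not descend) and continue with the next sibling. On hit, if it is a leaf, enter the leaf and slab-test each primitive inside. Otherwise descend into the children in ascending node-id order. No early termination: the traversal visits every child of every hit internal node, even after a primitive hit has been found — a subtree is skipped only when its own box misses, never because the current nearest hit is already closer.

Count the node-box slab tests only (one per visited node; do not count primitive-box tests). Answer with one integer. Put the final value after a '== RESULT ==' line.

Traverse from the root:
N0 x:[55/2,47] y:[77/3,116/3] z:[31,128/3] -> hit [31,116/3], descend [7, 11]
  N7 x:[31,47] y:[80/3,116/3] z:[31,128/3] -> hit [31,116/3], descend [2, 6]
    N2 x:[32,45] y:[32,116/3] z:[97/3,128/3] -> hit [97/3,116/3], descend [4, 8]
      N4 x:[32,79/2] y:[32,116/3] z:[97/3,106/3] -> hit [97/3,106/3] leaf, test {P1@t=97/3, P4(miss)}
      N8 x:[40,45] y:[106/3,115/3] z:[116/3,128/3] -> miss, prune
    N6 x:[31,47] y:[80/3,89/3] z:[31,118/3] -> miss, prune
  N11 x:[55/2,67/2] y:[77/3,115/3] z:[104/3,127/3] -> miss, prune

Visited [0, 7, 2, 4, 8, 6, 11]. Tests: 7 box, 1 leaf. Nearest: P1.

== RESULT ==
7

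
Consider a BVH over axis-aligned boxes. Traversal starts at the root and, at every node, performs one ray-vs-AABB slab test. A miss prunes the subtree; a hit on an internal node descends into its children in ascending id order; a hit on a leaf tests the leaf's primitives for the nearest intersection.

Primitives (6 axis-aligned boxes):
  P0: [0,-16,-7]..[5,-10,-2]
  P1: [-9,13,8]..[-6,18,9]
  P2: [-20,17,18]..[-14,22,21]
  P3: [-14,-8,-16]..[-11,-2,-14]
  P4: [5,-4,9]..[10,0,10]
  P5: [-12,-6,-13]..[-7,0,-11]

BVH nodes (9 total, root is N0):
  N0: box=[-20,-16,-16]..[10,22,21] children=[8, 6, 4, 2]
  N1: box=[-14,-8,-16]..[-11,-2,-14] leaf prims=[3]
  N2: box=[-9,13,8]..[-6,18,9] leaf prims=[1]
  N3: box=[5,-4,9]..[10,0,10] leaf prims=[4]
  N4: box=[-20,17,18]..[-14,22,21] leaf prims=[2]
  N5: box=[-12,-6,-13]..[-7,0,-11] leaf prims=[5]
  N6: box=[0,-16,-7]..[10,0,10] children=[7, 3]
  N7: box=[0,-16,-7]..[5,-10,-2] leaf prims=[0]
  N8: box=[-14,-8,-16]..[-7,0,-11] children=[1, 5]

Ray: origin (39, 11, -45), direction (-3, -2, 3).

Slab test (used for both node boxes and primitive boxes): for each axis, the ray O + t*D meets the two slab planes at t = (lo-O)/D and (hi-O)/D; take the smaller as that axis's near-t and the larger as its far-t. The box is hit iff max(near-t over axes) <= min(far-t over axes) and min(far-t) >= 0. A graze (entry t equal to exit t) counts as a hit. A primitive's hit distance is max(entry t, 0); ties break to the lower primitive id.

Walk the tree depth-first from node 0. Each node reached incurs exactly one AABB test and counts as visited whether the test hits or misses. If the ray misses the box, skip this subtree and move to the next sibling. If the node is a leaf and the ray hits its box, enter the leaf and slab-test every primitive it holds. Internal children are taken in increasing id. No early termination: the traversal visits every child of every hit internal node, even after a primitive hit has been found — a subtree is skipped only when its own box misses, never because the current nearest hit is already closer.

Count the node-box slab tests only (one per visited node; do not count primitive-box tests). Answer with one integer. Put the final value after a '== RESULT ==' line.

Traverse from the root:
N0 x:[29/3,59/3] y:[-11/2,27/2] z:[29/3,22] -> hit [29/3,27/2], descend [2, 4, 6, 8]
  N2 x:[15,16] y:[-7/2,-1] z:[53/3,18] -> miss, prune
  N4 x:[53/3,59/3] y:[-11/2,-3] z:[21,22] -> miss, prune
  N6 x:[29/3,13] y:[11/2,27/2] z:[38/3,55/3] -> hit [38/3,13], descend [3, 7]
    N3 x:[29/3,34/3] y:[11/2,15/2] z:[18,55/3] -> miss, prune
    N7 x:[34/3,13] y:[21/2,27/2] z:[38/3,43/3] -> hit [38/3,13] leaf, test {P0@t=38/3}
  N8 x:[46/3,53/3] y:[11/2,19/2] z:[29/3,34/3] -> miss, prune

order=[0, 2, 4, 6, 3, 7, 8]  |boxes|=7  |leaves|=1  hit=P0

== RESULT ==
7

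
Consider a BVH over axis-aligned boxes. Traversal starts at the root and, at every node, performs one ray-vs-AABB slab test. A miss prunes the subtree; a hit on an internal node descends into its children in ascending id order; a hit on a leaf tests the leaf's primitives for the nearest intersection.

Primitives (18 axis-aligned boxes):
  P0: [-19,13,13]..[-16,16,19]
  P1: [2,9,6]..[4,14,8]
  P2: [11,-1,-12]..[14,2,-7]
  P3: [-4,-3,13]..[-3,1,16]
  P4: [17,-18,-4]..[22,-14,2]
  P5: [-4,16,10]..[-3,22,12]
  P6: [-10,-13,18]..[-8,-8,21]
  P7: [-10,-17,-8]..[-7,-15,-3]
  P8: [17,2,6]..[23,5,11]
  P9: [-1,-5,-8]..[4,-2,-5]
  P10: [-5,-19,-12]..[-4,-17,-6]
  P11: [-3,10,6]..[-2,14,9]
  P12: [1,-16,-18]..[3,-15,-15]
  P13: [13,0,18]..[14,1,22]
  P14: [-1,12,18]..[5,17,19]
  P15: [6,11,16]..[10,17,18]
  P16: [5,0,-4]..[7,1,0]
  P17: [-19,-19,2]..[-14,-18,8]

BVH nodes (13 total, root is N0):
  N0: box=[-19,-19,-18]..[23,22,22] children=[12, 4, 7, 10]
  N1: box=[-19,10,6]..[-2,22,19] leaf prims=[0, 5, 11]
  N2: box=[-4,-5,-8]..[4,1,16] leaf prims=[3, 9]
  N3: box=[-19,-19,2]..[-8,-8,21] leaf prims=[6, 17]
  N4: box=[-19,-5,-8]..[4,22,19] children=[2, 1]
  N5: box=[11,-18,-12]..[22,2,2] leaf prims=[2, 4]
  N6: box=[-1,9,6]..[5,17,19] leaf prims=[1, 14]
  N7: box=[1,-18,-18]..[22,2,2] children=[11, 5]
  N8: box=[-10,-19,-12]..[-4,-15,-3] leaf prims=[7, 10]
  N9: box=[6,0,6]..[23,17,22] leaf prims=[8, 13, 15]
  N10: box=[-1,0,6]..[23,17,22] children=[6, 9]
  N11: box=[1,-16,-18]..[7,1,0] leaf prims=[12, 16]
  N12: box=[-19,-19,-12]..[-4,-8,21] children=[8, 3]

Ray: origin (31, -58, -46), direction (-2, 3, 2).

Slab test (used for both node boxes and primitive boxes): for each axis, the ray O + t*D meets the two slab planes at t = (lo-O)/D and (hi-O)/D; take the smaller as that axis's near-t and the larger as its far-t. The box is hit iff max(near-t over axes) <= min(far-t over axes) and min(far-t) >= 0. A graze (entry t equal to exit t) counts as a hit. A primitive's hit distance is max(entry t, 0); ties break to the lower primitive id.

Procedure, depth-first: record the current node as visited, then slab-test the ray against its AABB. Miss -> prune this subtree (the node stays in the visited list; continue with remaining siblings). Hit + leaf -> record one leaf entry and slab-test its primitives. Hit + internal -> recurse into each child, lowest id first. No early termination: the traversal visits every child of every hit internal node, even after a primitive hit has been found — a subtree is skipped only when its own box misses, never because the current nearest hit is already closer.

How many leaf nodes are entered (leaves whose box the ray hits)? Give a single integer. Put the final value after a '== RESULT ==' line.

Walk:
N0 x:[4,25] y:[13,80/3] z:[14,34] -> hit [14,25], descend [4, 7, 10, 12]
  N4 x:[27/2,25] y:[53/3,80/3] z:[19,65/2] -> hit [19,25], descend [1, 2]
    N1 x:[33/2,25] y:[68/3,80/3] z:[26,65/2] -> miss, prune
    N2 x:[27/2,35/2] y:[53/3,59/3] z:[19,31] -> miss, prune
  N7 x:[9/2,15] y:[40/3,20] z:[14,24] -> hit [14,15], descend [5, 11]
    N5 x:[9/2,10] y:[40/3,20] z:[17,24] -> miss, prune
    N11 x:[12,15] y:[14,59/3] z:[14,23] -> hit [14,15] leaf, test {P12@t=14, P16(miss)}
  N10 x:[4,16] y:[58/3,25] z:[26,34] -> miss, prune
  N12 x:[35/2,25] y:[13,50/3] z:[17,67/2] -> miss, prune

9 AABB tests over nodes [0, 4, 1, 2, 7, 5, 11, 10, 12]; 1 leaf entered; closest P12.

== RESULT ==
1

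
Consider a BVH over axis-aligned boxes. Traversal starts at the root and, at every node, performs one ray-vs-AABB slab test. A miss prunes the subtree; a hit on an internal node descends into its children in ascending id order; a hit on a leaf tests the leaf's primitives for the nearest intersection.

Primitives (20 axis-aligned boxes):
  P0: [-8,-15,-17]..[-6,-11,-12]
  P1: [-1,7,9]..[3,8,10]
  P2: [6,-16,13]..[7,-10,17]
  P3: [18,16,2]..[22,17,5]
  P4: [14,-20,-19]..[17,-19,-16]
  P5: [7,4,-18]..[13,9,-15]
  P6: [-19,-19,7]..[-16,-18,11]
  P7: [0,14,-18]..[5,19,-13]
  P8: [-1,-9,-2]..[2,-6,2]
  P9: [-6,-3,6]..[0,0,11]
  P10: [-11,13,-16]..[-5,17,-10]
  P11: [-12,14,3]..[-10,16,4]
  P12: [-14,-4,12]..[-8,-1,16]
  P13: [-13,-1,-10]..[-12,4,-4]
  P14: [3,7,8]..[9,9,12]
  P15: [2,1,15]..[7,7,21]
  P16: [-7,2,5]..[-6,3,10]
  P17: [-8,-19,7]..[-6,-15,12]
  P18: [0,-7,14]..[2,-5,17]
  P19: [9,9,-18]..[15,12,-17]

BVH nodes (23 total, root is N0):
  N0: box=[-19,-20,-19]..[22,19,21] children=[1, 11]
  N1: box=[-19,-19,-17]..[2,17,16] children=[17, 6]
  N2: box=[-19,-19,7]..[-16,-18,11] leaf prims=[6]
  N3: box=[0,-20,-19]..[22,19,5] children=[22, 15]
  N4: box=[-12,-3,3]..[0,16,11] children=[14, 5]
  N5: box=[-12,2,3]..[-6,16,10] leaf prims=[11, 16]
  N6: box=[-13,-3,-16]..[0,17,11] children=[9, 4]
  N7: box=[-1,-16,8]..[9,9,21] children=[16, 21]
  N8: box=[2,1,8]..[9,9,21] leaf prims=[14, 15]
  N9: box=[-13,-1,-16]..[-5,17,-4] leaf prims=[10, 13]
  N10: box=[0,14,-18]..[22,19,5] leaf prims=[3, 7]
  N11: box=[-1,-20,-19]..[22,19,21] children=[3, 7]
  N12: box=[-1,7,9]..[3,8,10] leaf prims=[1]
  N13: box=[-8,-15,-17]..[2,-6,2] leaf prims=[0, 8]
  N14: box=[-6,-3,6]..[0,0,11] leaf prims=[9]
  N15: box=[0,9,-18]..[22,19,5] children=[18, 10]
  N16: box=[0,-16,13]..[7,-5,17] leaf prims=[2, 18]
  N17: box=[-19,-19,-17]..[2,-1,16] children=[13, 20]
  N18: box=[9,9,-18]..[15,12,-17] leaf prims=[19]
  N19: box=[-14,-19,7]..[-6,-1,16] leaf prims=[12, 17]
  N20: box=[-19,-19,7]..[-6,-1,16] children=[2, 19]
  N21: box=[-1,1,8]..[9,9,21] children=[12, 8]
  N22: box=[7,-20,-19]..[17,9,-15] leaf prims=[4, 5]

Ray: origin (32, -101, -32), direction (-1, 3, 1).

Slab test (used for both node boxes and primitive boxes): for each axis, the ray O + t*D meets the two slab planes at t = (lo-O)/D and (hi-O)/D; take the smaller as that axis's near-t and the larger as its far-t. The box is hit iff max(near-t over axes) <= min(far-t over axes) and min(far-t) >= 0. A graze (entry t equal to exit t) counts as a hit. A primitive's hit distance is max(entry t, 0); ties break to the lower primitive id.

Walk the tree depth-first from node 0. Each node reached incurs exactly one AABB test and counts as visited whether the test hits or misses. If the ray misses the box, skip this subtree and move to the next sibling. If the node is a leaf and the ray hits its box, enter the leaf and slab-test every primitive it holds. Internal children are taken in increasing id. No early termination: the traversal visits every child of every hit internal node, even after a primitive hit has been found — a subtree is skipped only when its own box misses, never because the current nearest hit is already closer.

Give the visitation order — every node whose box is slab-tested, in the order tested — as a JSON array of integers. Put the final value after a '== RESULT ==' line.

Traverse from the root:
N0 x:[10,51] y:[27,40] z:[13,53] -> hit [27,40], descend [1, 11]
  N1 x:[30,51] y:[82/3,118/3] z:[15,48] -> hit [30,118/3], descend [6, 17]
    N6 x:[32,45] y:[98/3,118/3] z:[16,43] -> hit [98/3,118/3], descend [4, 9]
      N4 x:[32,44] y:[98/3,39] z:[35,43] -> hit [35,39], descend [5, 14]
        N5 x:[38,44] y:[103/3,39] z:[35,42] -> hit [38,39] leaf, test {P11(miss), P16(miss)}
        N14 x:[32,38] y:[98/3,101/3] z:[38,43] -> miss, prune
      N9 x:[37,45] y:[100/3,118/3] z:[16,28] -> miss, prune
    N17 x:[30,51] y:[82/3,100/3] z:[15,48] -> hit [30,100/3], descend [13, 20]
      N13 x:[30,40] y:[86/3,95/3] z:[15,34] -> hit [30,95/3] leaf, test {P0(miss), P8@t=92/3}
      N20 x:[38,51] y:[82/3,100/3] z:[39,48] -> miss, prune
  N11 x:[10,33] y:[27,40] z:[13,53] -> hit [27,33], descend [3, 7]
    N3 x:[10,32] y:[27,40] z:[13,37] -> hit [27,32], descend [15, 22]
      N15 x:[10,32] y:[110/3,40] z:[14,37] -> miss, prune
      N22 x:[15,25] y:[27,110/3] z:[13,17] -> miss, prune
    N7 x:[23,33] y:[85/3,110/3] z:[40,53] -> miss, prune

Summary -> nodes [0, 1, 6, 4, 5, 14, 9, 17, 13, 20, 11, 3, 15, 22, 7]; box-tests=15; leaf-entries=2; first=P8

== RESULT ==
[0, 1, 6, 4, 5, 14, 9, 17, 13, 20, 11, 3, 15, 22, 7]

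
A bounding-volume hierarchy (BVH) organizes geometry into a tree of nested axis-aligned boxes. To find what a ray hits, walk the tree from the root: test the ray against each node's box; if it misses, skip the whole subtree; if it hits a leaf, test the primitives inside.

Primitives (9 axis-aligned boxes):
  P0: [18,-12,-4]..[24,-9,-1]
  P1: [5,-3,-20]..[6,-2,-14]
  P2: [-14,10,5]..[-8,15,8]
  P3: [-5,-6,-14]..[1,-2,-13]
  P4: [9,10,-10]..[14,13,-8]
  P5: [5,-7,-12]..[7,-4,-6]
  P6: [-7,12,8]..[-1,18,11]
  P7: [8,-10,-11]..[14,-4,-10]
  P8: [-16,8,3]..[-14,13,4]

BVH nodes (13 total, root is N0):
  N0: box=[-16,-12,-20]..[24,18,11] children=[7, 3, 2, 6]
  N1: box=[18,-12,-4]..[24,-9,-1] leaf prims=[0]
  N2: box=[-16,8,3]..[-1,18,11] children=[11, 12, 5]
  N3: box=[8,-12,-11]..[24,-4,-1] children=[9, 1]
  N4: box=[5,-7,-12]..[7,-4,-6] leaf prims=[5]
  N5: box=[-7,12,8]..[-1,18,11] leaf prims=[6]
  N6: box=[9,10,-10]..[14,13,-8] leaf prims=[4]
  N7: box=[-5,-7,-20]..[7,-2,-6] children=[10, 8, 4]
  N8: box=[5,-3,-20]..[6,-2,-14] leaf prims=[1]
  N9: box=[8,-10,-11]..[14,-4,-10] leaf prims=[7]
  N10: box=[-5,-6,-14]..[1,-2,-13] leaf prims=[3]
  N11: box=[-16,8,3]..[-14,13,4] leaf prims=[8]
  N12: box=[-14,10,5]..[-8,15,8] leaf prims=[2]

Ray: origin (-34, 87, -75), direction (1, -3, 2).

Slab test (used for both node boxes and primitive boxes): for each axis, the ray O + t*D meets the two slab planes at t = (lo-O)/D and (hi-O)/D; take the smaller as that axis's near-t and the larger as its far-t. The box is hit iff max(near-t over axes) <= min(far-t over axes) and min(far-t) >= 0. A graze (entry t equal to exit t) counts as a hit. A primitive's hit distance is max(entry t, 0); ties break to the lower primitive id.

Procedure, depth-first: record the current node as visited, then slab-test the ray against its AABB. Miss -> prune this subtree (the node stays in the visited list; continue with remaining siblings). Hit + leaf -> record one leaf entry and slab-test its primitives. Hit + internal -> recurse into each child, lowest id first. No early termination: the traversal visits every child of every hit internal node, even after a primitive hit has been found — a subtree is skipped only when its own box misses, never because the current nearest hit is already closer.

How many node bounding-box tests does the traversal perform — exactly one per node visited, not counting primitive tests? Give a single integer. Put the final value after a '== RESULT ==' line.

Walk:
N0 x:[18,58] y:[23,33] z:[55/2,43] -> hit [55/2,33], descend [2, 3, 6, 7]
  N2 x:[18,33] y:[23,79/3] z:[39,43] -> miss, prune
  N3 x:[42,58] y:[91/3,33] z:[32,37] -> miss, prune
  N6 x:[43,48] y:[74/3,77/3] z:[65/2,67/2] -> miss, prune
  N7 x:[29,41] y:[89/3,94/3] z:[55/2,69/2] -> hit [89/3,94/3], descend [4, 8, 10]
    N4 x:[39,41] y:[91/3,94/3] z:[63/2,69/2] -> miss, prune
    N8 x:[39,40] y:[89/3,30] z:[55/2,61/2] -> miss, prune
    N10 x:[29,35] y:[89/3,31] z:[61/2,31] -> hit [61/2,31] leaf, test {P3@t=61/2}

Visited [0, 2, 3, 6, 7, 4, 8, 10]. Tests: 8 box, 1 leaf. Nearest: P3.

== RESULT ==
8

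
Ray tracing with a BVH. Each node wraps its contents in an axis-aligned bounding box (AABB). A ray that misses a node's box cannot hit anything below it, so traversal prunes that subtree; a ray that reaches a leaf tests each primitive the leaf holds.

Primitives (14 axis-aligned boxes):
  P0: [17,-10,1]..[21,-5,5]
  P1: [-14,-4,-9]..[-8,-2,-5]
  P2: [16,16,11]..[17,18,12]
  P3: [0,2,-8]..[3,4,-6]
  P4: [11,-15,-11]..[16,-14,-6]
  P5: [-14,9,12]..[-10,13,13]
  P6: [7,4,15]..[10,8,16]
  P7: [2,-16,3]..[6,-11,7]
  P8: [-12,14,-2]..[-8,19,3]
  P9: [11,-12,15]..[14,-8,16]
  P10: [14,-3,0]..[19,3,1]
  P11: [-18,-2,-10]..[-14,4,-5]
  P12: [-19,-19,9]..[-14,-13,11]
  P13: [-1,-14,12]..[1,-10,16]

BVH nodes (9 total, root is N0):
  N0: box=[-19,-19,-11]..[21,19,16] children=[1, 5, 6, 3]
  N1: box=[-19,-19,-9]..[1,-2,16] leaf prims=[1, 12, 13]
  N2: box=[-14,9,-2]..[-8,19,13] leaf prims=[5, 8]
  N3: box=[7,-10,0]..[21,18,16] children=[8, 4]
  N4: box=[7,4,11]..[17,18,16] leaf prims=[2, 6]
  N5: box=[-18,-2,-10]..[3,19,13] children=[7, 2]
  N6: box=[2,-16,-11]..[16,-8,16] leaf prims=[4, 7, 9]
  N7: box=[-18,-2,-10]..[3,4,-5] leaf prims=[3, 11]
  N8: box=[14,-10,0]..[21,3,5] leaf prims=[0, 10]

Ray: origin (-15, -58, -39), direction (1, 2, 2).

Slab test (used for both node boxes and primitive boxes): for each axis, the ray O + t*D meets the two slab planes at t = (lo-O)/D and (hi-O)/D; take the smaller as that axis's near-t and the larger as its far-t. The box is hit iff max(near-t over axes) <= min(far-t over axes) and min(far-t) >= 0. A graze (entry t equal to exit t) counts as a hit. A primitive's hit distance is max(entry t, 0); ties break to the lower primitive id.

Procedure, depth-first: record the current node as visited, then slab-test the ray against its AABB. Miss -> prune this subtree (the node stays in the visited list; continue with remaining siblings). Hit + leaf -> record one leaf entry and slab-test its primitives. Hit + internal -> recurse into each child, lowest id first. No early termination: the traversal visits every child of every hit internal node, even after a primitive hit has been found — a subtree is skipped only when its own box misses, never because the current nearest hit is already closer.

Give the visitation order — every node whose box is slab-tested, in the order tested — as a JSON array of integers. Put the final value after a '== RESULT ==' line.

Traverse from the root:
N0 x:[-4,36] y:[39/2,77/2] z:[14,55/2] -> hit [39/2,55/2], descend [1, 3, 5, 6]
  N1 x:[-4,16] y:[39/2,28] z:[15,55/2] -> miss, prune
  N3 x:[22,36] y:[24,38] z:[39/2,55/2] -> hit [24,55/2], descend [4, 8]
    N4 x:[22,32] y:[31,38] z:[25,55/2] -> miss, prune
    N8 x:[29,36] y:[24,61/2] z:[39/2,22] -> miss, prune
  N5 x:[-3,18] y:[28,77/2] z:[29/2,26] -> miss, prune
  N6 x:[17,31] y:[21,25] z:[14,55/2] -> hit [21,25] leaf, test {P4(miss), P7@t=21, P9(miss)}

Visited [0, 1, 3, 4, 8, 5, 6]. Tests: 7 box, 1 leaf. Nearest: P7.

== RESULT ==
[0, 1, 3, 4, 8, 5, 6]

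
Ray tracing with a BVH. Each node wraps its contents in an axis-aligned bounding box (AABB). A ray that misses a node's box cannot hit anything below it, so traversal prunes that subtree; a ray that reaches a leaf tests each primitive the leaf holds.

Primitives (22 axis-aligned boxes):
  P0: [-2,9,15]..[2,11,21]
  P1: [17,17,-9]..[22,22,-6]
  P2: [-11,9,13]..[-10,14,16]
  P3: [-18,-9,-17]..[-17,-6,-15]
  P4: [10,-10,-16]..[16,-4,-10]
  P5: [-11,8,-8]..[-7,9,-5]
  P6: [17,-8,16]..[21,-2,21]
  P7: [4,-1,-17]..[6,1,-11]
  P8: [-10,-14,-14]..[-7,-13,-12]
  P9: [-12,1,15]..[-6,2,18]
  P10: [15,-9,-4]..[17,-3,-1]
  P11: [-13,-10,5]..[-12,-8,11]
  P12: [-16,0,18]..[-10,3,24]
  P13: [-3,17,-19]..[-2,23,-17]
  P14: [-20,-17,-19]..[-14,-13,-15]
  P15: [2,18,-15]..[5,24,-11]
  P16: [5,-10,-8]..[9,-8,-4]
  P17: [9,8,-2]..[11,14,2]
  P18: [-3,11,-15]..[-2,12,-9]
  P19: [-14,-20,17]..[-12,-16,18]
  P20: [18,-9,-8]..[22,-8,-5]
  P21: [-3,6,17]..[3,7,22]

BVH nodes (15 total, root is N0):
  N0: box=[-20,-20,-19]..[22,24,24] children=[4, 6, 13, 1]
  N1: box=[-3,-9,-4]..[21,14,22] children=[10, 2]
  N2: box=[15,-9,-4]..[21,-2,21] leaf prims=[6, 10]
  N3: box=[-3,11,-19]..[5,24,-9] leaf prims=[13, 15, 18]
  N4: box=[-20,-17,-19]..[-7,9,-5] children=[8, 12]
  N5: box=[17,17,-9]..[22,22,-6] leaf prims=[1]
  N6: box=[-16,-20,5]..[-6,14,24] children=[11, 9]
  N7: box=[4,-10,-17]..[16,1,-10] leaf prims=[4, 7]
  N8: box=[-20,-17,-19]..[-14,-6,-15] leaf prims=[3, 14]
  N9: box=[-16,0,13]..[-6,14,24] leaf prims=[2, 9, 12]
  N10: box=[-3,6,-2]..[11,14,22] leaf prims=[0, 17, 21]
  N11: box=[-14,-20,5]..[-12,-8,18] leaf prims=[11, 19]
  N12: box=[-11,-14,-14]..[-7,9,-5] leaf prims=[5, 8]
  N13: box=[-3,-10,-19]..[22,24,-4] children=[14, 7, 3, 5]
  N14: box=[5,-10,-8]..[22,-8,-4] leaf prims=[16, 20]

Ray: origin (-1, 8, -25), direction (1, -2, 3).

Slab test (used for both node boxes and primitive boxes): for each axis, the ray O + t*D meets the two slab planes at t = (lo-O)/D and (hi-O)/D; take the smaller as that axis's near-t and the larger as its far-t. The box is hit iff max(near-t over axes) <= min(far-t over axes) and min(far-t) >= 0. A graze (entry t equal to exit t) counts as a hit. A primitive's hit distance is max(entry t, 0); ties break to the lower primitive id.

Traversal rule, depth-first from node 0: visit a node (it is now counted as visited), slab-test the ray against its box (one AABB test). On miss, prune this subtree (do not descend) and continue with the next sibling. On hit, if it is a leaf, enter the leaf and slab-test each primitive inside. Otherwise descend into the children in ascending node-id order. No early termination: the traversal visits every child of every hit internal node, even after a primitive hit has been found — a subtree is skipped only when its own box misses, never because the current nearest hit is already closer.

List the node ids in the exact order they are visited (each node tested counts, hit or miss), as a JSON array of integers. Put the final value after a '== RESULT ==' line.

Trace the traversal:
N0 x:[-19,23] y:[-8,14] z:[2,49/3] -> hit [2,14], descend [1, 4, 6, 13]
  N1 x:[-2,22] y:[-3,17/2] z:[7,47/3] -> hit [7,17/2], descend [2, 10]
    N2 x:[16,22] y:[5,17/2] z:[7,46/3] -> miss, prune
    N10 x:[-2,12] y:[-3,1] z:[23/3,47/3] -> miss, prune
  N4 x:[-19,-6] y:[-1/2,25/2] z:[2,20/3] -> miss, prune
  N6 x:[-15,-5] y:[-3,14] z:[10,49/3] -> miss, prune
  N13 x:[-2,23] y:[-8,9] z:[2,7] -> hit [2,7], descend [3, 5, 7, 14]
    N3 x:[-2,6] y:[-8,-3/2] z:[2,16/3] -> miss, prune
    N5 x:[18,23] y:[-7,-9/2] z:[16/3,19/3] -> miss, prune
    N7 x:[5,17] y:[7/2,9] z:[8/3,5] -> hit [5,5] leaf, test {P4(miss), P7(miss)}
    N14 x:[6,23] y:[8,9] z:[17/3,7] -> miss, prune

11 AABB tests over nodes [0, 1, 2, 10, 4, 6, 13, 3, 5, 7, 14]; 1 leaf entered; closest miss.

== RESULT ==
[0, 1, 2, 10, 4, 6, 13, 3, 5, 7, 14]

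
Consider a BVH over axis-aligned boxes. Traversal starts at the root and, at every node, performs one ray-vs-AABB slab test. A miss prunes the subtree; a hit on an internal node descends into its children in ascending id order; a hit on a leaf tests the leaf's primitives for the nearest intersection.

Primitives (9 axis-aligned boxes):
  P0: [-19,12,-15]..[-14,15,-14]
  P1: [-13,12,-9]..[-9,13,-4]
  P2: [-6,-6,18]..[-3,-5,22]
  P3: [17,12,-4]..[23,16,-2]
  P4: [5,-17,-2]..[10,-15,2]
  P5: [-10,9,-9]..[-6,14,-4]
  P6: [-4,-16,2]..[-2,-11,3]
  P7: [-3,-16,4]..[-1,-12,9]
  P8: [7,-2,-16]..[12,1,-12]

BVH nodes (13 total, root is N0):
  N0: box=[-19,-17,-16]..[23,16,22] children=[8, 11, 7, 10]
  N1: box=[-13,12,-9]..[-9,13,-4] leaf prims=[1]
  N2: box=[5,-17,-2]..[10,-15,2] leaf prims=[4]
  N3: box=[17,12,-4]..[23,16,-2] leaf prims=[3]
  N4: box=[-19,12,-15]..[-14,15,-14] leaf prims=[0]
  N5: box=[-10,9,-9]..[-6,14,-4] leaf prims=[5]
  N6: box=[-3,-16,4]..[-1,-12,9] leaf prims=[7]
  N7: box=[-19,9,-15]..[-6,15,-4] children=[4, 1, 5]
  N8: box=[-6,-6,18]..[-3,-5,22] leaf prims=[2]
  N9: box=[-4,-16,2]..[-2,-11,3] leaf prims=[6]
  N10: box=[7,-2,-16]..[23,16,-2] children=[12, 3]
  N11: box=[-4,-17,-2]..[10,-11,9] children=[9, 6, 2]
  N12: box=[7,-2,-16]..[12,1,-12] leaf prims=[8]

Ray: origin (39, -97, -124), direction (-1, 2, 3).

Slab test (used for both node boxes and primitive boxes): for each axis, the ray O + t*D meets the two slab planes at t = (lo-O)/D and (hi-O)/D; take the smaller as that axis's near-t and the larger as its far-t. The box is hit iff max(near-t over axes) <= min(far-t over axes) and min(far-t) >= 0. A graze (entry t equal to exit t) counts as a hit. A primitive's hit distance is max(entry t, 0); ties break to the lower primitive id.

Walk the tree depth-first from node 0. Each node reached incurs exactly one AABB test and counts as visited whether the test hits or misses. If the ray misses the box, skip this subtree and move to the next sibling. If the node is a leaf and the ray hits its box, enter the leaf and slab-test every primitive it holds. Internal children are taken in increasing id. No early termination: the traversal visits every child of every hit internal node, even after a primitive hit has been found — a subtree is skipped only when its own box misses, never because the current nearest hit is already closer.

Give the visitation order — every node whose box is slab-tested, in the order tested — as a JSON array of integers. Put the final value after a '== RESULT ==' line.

Traverse from the root:
N0 x:[16,58] y:[40,113/2] z:[36,146/3] -> hit [40,146/3], descend [7, 8, 10, 11]
  N7 x:[45,58] y:[53,56] z:[109/3,40] -> miss, prune
  N8 x:[42,45] y:[91/2,46] z:[142/3,146/3] -> miss, prune
  N10 x:[16,32] y:[95/2,113/2] z:[36,122/3] -> miss, prune
  N11 x:[29,43] y:[40,43] z:[122/3,133/3] -> hit [122/3,43], descend [2, 6, 9]
    N2 x:[29,34] y:[40,41] z:[122/3,42] -> miss, prune
    N6 x:[40,42] y:[81/2,85/2] z:[128/3,133/3] -> miss, prune
    N9 x:[41,43] y:[81/2,43] z:[42,127/3] -> hit [42,127/3] leaf, test {P6@t=42}

Summary -> nodes [0, 7, 8, 10, 11, 2, 6, 9]; box-tests=8; leaf-entries=1; first=P6

== RESULT ==
[0, 7, 8, 10, 11, 2, 6, 9]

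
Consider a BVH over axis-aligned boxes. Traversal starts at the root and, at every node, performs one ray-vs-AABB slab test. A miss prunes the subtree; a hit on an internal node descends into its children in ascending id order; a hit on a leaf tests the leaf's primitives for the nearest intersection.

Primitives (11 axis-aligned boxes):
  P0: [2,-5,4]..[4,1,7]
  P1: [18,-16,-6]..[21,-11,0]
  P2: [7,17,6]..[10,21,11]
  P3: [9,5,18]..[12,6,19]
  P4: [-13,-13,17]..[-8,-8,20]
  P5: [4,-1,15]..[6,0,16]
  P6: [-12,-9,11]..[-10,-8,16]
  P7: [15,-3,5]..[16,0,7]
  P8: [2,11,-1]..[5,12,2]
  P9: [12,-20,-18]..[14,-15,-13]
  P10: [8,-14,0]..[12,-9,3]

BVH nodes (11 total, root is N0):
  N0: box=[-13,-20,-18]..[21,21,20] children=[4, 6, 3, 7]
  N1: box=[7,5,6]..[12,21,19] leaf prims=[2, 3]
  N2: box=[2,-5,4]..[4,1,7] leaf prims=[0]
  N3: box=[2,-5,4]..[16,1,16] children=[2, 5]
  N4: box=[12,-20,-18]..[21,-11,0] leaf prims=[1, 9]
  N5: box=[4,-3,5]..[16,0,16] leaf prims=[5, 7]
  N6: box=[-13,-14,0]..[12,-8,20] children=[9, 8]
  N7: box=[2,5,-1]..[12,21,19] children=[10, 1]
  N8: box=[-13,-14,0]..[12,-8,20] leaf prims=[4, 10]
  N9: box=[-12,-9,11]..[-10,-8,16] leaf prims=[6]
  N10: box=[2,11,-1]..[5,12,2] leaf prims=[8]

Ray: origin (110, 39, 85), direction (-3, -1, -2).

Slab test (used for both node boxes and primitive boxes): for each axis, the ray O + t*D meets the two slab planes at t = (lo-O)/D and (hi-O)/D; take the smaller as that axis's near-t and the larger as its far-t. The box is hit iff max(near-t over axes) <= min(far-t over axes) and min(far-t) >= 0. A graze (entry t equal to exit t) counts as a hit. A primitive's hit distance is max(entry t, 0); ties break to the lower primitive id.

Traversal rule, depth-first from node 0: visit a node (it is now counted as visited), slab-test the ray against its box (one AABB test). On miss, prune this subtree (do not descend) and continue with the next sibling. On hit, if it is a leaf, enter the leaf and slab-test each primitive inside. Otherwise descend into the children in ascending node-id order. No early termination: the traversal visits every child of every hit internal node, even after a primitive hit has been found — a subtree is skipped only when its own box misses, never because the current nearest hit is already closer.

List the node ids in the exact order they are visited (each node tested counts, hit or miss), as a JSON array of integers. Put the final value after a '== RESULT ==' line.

Walk:
N0 x:[89/3,41] y:[18,59] z:[65/2,103/2] -> hit [65/2,41], descend [3, 4, 6, 7]
  N3 x:[94/3,36] y:[38,44] z:[69/2,81/2] -> miss, prune
  N4 x:[89/3,98/3] y:[50,59] z:[85/2,103/2] -> miss, prune
  N6 x:[98/3,41] y:[47,53] z:[65/2,85/2] -> miss, prune
  N7 x:[98/3,36] y:[18,34] z:[33,43] -> hit [33,34], descend [1, 10]
    N1 x:[98/3,103/3] y:[18,34] z:[33,79/2] -> hit [33,34] leaf, test {P2(miss), P3@t=33}
    N10 x:[35,36] y:[27,28] z:[83/2,43] -> miss, prune

order=[0, 3, 4, 6, 7, 1, 10]  |boxes|=7  |leaves|=1  hit=P3

== RESULT ==
[0, 3, 4, 6, 7, 1, 10]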